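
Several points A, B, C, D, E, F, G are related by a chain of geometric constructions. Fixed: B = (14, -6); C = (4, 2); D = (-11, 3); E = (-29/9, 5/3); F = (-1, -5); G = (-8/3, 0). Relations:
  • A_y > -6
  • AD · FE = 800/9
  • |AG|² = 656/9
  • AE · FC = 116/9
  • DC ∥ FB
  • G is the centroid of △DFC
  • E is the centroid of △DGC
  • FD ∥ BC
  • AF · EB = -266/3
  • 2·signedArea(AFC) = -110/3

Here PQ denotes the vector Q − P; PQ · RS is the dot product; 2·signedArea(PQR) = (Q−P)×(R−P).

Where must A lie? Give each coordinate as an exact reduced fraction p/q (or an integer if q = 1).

A = (4, -16/3)

1. A_x = 4  [AE · FC = 116/9 ∩ AF · EB = -266/3]
2. A_y = -16/3  [AE · FC = 116/9 ∩ AF · EB = -266/3]
   → A = (4, -16/3)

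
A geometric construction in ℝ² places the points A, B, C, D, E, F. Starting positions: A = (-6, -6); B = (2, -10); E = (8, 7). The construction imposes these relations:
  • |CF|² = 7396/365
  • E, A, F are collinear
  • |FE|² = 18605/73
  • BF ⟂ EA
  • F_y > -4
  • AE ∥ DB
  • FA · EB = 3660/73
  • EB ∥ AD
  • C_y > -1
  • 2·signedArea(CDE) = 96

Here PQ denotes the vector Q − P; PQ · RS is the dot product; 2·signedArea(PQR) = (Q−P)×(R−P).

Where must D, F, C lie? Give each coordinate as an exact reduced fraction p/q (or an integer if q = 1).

C = (-2/5, -4/5)
D = (-12, -23)
F = (-270/73, -282/73)

1. D_x = -12  [AE ∥ DB ∩ EB ∥ AD]
2. D_y = -23  [AE ∥ DB ∩ EB ∥ AD]
   → D = (-12, -23)
3. F_x = -270/73  [E, A, F are collinear ∩ BF ⟂ EA]
4. F_y = -282/73  [E, A, F are collinear ∩ BF ⟂ EA]
   → F = (-270/73, -282/73)
5. C_x = -2/5  [line -30·x + 20·y + 4 = 0 ∩ |CF|² = 7396/365]
6. C_y = -4/5  [line -30·x + 20·y + 4 = 0 ∩ |CF|² = 7396/365]
   → C = (-2/5, -4/5)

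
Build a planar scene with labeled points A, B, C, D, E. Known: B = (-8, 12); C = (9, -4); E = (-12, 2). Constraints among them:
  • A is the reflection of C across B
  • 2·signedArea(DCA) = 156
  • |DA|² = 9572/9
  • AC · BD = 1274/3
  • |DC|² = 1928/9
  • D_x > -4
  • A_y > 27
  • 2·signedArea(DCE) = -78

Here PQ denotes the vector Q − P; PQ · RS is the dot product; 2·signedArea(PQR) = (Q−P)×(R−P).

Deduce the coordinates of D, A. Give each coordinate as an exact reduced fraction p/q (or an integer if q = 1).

A = (-25, 28)
D = (-11/3, 10/3)

1. A_x = -25  [A is the reflection of C across B]
2. A_y = 28  [A is the reflection of C across B]
   → A = (-25, 28)
3. D_x = -11/3  [2·signedArea(DCA) = 156 ∩ 2·signedArea(DCE) = -78]
4. D_y = 10/3  [2·signedArea(DCA) = 156 ∩ 2·signedArea(DCE) = -78]
   → D = (-11/3, 10/3)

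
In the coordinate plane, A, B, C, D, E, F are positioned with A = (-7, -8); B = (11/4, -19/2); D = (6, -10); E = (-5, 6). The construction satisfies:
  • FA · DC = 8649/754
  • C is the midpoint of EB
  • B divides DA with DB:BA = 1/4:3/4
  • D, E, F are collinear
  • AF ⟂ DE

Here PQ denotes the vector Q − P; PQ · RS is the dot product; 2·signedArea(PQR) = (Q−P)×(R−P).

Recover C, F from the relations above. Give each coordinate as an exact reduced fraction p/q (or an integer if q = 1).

1. C_x = -9/8  [C is the midpoint of EB]
2. C_y = -7/4  [C is the midpoint of EB]
   → C = (-9/8, -7/4)
3. F_x = 337/377  [D, E, F are collinear ∩ AF ⟂ DE]
4. F_y = -970/377  [D, E, F are collinear ∩ AF ⟂ DE]
   → F = (337/377, -970/377)

C = (-9/8, -7/4)
F = (337/377, -970/377)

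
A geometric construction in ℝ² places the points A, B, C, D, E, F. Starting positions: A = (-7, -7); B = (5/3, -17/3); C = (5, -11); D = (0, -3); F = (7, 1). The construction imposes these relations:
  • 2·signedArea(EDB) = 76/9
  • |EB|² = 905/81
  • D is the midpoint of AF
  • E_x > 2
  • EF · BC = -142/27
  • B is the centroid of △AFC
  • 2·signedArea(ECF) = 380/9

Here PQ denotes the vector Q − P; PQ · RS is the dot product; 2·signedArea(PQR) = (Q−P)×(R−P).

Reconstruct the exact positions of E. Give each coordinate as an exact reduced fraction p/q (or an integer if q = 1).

1. E_x = 26/9  [2·signedArea(EDB) = 76/9 ∩ 2·signedArea(ECF) = 380/9]
2. E_y = -23/9  [2·signedArea(EDB) = 76/9 ∩ 2·signedArea(ECF) = 380/9]
   → E = (26/9, -23/9)

E = (26/9, -23/9)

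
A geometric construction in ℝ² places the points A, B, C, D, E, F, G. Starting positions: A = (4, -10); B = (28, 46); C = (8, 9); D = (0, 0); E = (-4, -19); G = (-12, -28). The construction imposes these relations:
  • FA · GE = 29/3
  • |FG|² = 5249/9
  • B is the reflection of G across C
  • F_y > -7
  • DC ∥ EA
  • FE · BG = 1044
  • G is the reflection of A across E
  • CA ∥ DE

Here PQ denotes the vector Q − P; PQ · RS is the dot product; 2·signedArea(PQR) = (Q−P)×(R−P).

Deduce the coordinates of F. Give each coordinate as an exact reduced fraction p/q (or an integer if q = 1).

F = (-4/3, -19/3)

1. F_x = -4/3  [FE · BG = 1044 ∩ FA · GE = 29/3]
2. F_y = -19/3  [FE · BG = 1044 ∩ FA · GE = 29/3]
   → F = (-4/3, -19/3)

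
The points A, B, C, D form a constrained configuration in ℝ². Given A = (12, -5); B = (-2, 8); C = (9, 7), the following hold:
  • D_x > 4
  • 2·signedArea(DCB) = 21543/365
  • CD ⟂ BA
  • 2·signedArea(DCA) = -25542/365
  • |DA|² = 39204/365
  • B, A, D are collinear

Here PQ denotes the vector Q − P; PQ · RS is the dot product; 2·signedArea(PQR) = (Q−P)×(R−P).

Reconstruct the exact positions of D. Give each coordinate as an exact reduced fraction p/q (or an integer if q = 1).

D = (1608/365, 749/365)

1. D_x = 1608/365  [B, A, D are collinear ∩ CD ⟂ BA]
2. D_y = 749/365  [B, A, D are collinear ∩ CD ⟂ BA]
   → D = (1608/365, 749/365)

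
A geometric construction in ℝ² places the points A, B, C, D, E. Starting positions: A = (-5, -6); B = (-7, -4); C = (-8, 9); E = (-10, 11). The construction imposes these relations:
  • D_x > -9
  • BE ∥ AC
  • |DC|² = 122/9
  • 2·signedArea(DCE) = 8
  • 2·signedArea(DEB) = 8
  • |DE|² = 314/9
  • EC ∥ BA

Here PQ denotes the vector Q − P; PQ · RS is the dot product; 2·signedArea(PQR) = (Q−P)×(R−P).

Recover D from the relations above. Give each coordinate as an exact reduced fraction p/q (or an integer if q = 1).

1. D_x = -25/3  [2·signedArea(DEB) = 8 ∩ 2·signedArea(DCE) = 8]
2. D_y = 16/3  [2·signedArea(DEB) = 8 ∩ 2·signedArea(DCE) = 8]
   → D = (-25/3, 16/3)

D = (-25/3, 16/3)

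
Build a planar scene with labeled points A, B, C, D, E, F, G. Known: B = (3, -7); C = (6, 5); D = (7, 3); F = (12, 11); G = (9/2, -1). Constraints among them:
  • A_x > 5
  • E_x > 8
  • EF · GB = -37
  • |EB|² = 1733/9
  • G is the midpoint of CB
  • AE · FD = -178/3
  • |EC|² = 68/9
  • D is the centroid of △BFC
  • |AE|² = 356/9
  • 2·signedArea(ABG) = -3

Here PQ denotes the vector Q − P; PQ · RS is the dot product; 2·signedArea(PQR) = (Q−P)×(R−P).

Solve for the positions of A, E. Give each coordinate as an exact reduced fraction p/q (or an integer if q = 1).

1. E_x = 26/3  [line 3/2·x + 6·y + -47 = 0 ∩ |EC|² = 68/9]
2. E_y = 17/3  [line 3/2·x + 6·y + -47 = 0 ∩ |EC|² = 68/9]
   → E = (26/3, 17/3)
3. A_x = 16/3  [2·signedArea(ABG) = -3 ∩ AE · FD = -178/3]
4. A_y = 1/3  [2·signedArea(ABG) = -3 ∩ AE · FD = -178/3]
   → A = (16/3, 1/3)

A = (16/3, 1/3)
E = (26/3, 17/3)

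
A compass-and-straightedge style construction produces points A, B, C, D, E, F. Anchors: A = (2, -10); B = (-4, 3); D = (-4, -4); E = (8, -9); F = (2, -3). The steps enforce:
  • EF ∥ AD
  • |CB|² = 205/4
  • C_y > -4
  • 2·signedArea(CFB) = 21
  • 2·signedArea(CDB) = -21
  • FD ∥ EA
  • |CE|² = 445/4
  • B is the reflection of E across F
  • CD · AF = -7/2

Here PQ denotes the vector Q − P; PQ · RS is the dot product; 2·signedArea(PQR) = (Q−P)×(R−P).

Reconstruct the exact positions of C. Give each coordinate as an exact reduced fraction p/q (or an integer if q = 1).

1. C_x = -1  [2·signedArea(CDB) = -21 ∩ 2·signedArea(CFB) = 21]
2. C_y = -7/2  [2·signedArea(CDB) = -21 ∩ 2·signedArea(CFB) = 21]
   → C = (-1, -7/2)

C = (-1, -7/2)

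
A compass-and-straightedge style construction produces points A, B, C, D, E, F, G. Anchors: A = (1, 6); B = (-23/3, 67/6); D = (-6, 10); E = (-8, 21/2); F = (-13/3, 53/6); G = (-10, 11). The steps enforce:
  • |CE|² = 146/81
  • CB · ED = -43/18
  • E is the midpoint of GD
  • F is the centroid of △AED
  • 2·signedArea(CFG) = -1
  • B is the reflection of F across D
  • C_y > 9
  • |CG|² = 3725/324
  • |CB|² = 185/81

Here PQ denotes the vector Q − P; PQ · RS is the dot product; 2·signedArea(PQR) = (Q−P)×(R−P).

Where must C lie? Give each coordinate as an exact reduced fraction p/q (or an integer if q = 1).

C = (-61/9, 179/18)

1. C_x = -61/9  [2·signedArea(CFG) = -1 ∩ CB · ED = -43/18]
2. C_y = 179/18  [2·signedArea(CFG) = -1 ∩ CB · ED = -43/18]
   → C = (-61/9, 179/18)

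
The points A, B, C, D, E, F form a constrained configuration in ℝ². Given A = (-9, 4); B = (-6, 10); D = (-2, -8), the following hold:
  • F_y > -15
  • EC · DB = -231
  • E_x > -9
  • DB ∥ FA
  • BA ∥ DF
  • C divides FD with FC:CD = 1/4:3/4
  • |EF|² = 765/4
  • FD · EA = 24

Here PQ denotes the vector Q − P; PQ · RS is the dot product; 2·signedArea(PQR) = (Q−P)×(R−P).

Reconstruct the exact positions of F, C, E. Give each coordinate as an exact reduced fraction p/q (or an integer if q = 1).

1. F_x = -5  [DB ∥ FA ∩ BA ∥ DF]
2. F_y = -14  [DB ∥ FA ∩ BA ∥ DF]
   → F = (-5, -14)
3. C_x = -17/4  [C divides FD with FC:CD = 1/4:3/4]
4. C_y = -25/2  [C divides FD with FC:CD = 1/4:3/4]
   → C = (-17/4, -25/2)
5. E_x = -8  [EC · DB = -231 ∩ FD · EA = 24]
6. E_y = -1/2  [EC · DB = -231 ∩ FD · EA = 24]
   → E = (-8, -1/2)

C = (-17/4, -25/2)
E = (-8, -1/2)
F = (-5, -14)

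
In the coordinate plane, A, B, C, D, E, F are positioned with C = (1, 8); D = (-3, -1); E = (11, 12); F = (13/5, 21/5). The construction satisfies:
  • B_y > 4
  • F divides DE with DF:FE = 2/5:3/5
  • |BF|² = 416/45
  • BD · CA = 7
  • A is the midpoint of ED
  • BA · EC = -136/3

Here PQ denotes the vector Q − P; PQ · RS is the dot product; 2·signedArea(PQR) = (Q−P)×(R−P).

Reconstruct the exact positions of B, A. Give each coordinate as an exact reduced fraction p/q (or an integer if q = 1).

A = (4, 11/2)
B = (-1/3, 5)

1. A_x = 4  [A is the midpoint of ED]
2. A_y = 11/2  [A is the midpoint of ED]
   → A = (4, 11/2)
3. B_x = -1/3  [BA · EC = -136/3 ∩ BD · CA = 7]
4. B_y = 5  [BA · EC = -136/3 ∩ BD · CA = 7]
   → B = (-1/3, 5)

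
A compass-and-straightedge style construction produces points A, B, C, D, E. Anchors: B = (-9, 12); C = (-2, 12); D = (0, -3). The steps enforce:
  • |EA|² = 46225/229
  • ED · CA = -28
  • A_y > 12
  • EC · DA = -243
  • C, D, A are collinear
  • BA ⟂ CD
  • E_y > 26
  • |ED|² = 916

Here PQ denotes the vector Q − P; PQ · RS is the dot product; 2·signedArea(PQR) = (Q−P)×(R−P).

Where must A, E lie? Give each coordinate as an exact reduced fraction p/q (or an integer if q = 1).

A = (-486/229, 2958/229)
E = (-4, 27)

1. A_x = -486/229  [C, D, A are collinear ∩ BA ⟂ CD]
2. A_y = 2958/229  [C, D, A are collinear ∩ BA ⟂ CD]
   → A = (-486/229, 2958/229)
3. E_x = -4  [line 486/229·x + -3645/229·y + 100359/229 = 0 ∩ |ED|² = 916]
4. E_y = 27  [line 486/229·x + -3645/229·y + 100359/229 = 0 ∩ |ED|² = 916]
   → E = (-4, 27)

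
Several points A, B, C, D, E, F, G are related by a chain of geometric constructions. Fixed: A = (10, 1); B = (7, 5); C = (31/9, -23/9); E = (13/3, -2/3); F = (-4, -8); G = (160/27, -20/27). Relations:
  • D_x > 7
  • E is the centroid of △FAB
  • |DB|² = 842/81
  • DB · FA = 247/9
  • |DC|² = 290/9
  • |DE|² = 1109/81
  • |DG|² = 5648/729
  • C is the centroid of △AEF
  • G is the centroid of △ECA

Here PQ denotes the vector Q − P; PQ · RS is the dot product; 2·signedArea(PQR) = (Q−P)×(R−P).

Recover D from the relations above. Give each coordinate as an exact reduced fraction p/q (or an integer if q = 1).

D = (64/9, 16/9)

1. D_x = 64/9  [line -14·x + -9·y + 1040/9 = 0 ∩ |DB|² = 842/81]
2. D_y = 16/9  [line -14·x + -9·y + 1040/9 = 0 ∩ |DB|² = 842/81]
   → D = (64/9, 16/9)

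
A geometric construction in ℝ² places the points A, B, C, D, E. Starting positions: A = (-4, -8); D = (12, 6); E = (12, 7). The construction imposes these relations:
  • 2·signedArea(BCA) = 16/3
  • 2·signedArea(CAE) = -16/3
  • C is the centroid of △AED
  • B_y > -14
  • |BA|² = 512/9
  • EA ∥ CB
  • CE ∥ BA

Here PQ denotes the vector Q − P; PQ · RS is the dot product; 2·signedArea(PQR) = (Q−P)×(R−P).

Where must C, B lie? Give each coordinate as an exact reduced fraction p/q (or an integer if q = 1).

B = (-28/3, -40/3)
C = (20/3, 5/3)

1. C_x = 20/3  [C is the centroid of △AED]
2. C_y = 5/3  [C is the centroid of △AED]
   → C = (20/3, 5/3)
3. B_x = -28/3  [CE ∥ BA ∩ EA ∥ CB]
4. B_y = -40/3  [CE ∥ BA ∩ EA ∥ CB]
   → B = (-28/3, -40/3)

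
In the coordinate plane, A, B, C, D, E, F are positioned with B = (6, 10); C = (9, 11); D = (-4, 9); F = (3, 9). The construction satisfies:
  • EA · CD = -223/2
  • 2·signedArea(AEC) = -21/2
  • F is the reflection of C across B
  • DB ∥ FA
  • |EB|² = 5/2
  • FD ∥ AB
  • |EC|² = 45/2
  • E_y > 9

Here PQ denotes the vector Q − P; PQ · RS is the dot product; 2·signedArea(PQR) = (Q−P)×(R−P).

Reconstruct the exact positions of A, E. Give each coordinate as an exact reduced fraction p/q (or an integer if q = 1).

A = (13, 10)
E = (9/2, 19/2)

1. A_x = 13  [FD ∥ AB ∩ DB ∥ FA]
2. A_y = 10  [FD ∥ AB ∩ DB ∥ FA]
   → A = (13, 10)
3. E_x = 9/2  [EA · CD = -223/2 ∩ 2·signedArea(AEC) = -21/2]
4. E_y = 19/2  [EA · CD = -223/2 ∩ 2·signedArea(AEC) = -21/2]
   → E = (9/2, 19/2)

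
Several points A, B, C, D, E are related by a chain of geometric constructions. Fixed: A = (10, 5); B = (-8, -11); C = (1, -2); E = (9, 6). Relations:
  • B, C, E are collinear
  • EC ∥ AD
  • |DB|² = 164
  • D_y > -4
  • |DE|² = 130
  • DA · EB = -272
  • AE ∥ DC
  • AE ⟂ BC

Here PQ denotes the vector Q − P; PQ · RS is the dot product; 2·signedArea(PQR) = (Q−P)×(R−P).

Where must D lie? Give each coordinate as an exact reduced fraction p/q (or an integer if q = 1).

D = (2, -3)

1. D_x = 2  [AE ∥ DC ∩ EC ∥ AD]
2. D_y = -3  [AE ∥ DC ∩ EC ∥ AD]
   → D = (2, -3)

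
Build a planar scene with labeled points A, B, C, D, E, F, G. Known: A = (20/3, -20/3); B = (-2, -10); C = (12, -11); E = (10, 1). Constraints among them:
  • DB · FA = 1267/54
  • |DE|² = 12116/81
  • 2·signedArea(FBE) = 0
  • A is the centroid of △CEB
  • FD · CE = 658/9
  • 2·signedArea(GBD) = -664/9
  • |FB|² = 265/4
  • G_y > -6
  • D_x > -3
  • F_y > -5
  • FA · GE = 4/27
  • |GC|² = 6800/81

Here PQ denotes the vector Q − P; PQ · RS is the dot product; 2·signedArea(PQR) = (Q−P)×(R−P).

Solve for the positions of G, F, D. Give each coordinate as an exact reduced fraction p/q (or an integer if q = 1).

1. F_x = 4  [line -11·x + 12·y + 98 = 0 ∩ |FB|² = 265/4]
2. F_y = -9/2  [line -11·x + 12·y + 98 = 0 ∩ |FB|² = 265/4]
   → F = (4, -9/2)
3. D_x = -20/9  [DB · FA = 1267/54 ∩ FD · CE = 658/9]
4. D_y = 5/9  [DB · FA = 1267/54 ∩ FD · CE = 658/9]
   → D = (-20/9, 5/9)
5. G_x = 44/9  [2·signedArea(GBD) = -664/9 ∩ FA · GE = 4/27]
6. G_y = -47/9  [2·signedArea(GBD) = -664/9 ∩ FA · GE = 4/27]
   → G = (44/9, -47/9)

D = (-20/9, 5/9)
F = (4, -9/2)
G = (44/9, -47/9)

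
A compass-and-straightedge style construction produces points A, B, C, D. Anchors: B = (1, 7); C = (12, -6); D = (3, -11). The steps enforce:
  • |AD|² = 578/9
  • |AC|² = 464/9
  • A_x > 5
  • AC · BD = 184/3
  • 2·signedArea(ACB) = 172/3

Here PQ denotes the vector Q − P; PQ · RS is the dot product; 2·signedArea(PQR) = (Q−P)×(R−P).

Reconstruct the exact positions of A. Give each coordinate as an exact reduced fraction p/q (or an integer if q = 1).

1. A_x = 16/3  [2·signedArea(ACB) = 172/3 ∩ AC · BD = 184/3]
2. A_y = -10/3  [2·signedArea(ACB) = 172/3 ∩ AC · BD = 184/3]
   → A = (16/3, -10/3)

A = (16/3, -10/3)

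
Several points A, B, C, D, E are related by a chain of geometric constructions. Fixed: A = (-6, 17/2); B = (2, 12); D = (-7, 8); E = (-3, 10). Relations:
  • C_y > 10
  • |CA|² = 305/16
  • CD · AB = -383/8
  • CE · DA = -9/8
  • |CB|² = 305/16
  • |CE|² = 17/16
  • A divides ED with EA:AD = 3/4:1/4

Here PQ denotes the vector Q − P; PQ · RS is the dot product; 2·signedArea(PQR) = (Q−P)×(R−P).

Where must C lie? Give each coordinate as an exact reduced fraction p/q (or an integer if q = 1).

C = (-2, 41/4)

1. C_x = -2  [CE · DA = -9/8 ∩ CD · AB = -383/8]
2. C_y = 41/4  [CE · DA = -9/8 ∩ CD · AB = -383/8]
   → C = (-2, 41/4)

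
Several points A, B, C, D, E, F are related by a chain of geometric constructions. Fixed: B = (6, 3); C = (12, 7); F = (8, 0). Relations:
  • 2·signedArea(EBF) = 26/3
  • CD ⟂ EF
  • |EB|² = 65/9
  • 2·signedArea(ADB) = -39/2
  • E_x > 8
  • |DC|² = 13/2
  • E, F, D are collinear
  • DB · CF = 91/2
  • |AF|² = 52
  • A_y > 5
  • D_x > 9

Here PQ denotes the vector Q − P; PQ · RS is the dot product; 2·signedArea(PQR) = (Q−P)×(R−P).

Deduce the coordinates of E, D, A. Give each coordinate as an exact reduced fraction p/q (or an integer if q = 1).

1. E_x = 26/3  [line 3·x + 2·y + -98/3 = 0 ∩ |EB|² = 65/9]
2. E_y = 10/3  [line 3·x + 2·y + -98/3 = 0 ∩ |EB|² = 65/9]
   → E = (26/3, 10/3)
3. D_x = 19/2  [E, F, D are collinear ∩ CD ⟂ EF]
4. D_y = 15/2  [E, F, D are collinear ∩ CD ⟂ EF]
   → D = (19/2, 15/2)
5. A_x = 4  [line 9/2·x + -7/2·y + 3 = 0 ∩ |AF|² = 52]
6. A_y = 6  [line 9/2·x + -7/2·y + 3 = 0 ∩ |AF|² = 52]
   → A = (4, 6)

A = (4, 6)
D = (19/2, 15/2)
E = (26/3, 10/3)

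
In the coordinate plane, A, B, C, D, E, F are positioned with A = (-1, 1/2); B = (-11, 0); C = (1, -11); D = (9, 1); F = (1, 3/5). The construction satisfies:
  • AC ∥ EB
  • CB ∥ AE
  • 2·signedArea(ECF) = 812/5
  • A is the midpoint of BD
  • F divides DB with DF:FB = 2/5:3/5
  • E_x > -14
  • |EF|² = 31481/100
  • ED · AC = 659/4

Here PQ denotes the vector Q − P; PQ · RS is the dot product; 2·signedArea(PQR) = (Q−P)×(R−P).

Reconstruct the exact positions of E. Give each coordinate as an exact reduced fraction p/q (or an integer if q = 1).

1. E_x = -13  [AC ∥ EB ∩ CB ∥ AE]
2. E_y = 23/2  [AC ∥ EB ∩ CB ∥ AE]
   → E = (-13, 23/2)

E = (-13, 23/2)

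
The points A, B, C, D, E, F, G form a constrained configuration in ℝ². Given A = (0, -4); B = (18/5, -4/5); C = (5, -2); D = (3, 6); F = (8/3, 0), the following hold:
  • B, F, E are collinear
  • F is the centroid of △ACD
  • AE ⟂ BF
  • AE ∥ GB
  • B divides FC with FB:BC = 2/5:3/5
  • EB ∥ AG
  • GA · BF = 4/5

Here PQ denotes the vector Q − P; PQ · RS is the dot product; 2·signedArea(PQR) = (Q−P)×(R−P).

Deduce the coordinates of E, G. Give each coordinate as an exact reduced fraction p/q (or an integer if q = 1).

E = (264/85, -32/85)
G = (42/85, -376/85)

1. E_x = 264/85  [B, F, E are collinear ∩ AE ⟂ BF]
2. E_y = -32/85  [B, F, E are collinear ∩ AE ⟂ BF]
   → E = (264/85, -32/85)
3. G_x = 42/85  [AE ∥ GB ∩ EB ∥ AG]
4. G_y = -376/85  [AE ∥ GB ∩ EB ∥ AG]
   → G = (42/85, -376/85)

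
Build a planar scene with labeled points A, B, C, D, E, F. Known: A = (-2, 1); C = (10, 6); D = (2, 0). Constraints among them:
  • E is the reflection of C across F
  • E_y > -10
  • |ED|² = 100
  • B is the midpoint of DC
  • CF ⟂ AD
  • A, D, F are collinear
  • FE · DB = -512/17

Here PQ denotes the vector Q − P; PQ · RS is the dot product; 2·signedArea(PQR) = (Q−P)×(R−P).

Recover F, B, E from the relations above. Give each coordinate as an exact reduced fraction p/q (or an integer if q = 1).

1. F_x = 138/17  [A, D, F are collinear ∩ CF ⟂ AD]
2. F_y = -26/17  [A, D, F are collinear ∩ CF ⟂ AD]
   → F = (138/17, -26/17)
3. B_x = 6  [B is the midpoint of DC]
4. B_y = 3  [B is the midpoint of DC]
   → B = (6, 3)
5. E_x = 106/17  [E is the reflection of C across F]
6. E_y = -154/17  [E is the reflection of C across F]
   → E = (106/17, -154/17)

B = (6, 3)
E = (106/17, -154/17)
F = (138/17, -26/17)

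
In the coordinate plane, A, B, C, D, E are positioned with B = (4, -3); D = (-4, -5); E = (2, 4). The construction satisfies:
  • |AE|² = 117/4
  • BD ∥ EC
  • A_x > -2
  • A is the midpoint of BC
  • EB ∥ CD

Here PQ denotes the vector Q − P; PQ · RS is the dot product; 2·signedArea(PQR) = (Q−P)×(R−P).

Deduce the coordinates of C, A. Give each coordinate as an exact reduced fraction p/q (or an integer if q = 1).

A = (-1, -1/2)
C = (-6, 2)

1. C_x = -6  [EB ∥ CD ∩ BD ∥ EC]
2. C_y = 2  [EB ∥ CD ∩ BD ∥ EC]
   → C = (-6, 2)
3. A_x = -1  [A is the midpoint of BC]
4. A_y = -1/2  [A is the midpoint of BC]
   → A = (-1, -1/2)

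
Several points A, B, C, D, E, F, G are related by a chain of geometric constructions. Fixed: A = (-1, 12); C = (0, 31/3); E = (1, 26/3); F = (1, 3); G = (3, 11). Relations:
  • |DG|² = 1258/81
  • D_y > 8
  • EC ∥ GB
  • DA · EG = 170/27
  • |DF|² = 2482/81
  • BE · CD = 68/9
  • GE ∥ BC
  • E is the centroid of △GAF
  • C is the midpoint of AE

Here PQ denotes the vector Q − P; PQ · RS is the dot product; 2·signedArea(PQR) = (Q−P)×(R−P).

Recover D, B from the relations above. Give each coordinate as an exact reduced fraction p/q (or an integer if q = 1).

1. D_x = 0  [line -2·x + -7/3·y + 532/27 = 0 ∩ |DG|² = 1258/81]
2. D_y = 76/9  [line -2·x + -7/3·y + 532/27 = 0 ∩ |DG|² = 1258/81]
   → D = (0, 76/9)
3. B_x = 2  [GE ∥ BC ∩ EC ∥ GB]
4. B_y = 38/3  [GE ∥ BC ∩ EC ∥ GB]
   → B = (2, 38/3)

B = (2, 38/3)
D = (0, 76/9)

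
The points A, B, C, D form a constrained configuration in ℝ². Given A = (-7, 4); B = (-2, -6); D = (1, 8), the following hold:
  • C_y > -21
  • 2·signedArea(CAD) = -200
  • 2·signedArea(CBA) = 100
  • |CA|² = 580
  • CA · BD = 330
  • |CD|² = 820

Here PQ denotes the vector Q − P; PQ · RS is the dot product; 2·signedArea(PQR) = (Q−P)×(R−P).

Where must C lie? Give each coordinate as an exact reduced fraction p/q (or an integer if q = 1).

C = (-5, -20)

1. C_x = -5  [CA · BD = 330 ∩ 2·signedArea(CAD) = -200]
2. C_y = -20  [CA · BD = 330 ∩ 2·signedArea(CAD) = -200]
   → C = (-5, -20)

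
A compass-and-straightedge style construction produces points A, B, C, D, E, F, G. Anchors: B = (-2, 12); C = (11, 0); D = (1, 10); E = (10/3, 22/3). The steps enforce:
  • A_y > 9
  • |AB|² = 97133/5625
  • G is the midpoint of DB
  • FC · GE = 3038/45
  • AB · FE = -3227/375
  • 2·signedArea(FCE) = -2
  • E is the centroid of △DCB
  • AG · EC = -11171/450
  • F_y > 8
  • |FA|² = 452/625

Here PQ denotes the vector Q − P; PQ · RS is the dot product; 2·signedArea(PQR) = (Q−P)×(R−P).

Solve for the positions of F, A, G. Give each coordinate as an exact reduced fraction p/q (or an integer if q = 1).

1. G_x = -1/2  [G is the midpoint of DB]
2. G_y = 11  [G is the midpoint of DB]
   → G = (-1/2, 11)
3. F_x = 29/15  [2·signedArea(FCE) = -2 ∩ FC · GE = 3038/45]
4. F_y = 134/15  [2·signedArea(FCE) = -2 ∩ FC · GE = 3038/45]
   → F = (29/15, 134/15)
5. A_x = 103/75  [AG · EC = -11171/450 ∩ AB · FE = -3227/375]
6. A_y = 718/75  [AG · EC = -11171/450 ∩ AB · FE = -3227/375]
   → A = (103/75, 718/75)

A = (103/75, 718/75)
F = (29/15, 134/15)
G = (-1/2, 11)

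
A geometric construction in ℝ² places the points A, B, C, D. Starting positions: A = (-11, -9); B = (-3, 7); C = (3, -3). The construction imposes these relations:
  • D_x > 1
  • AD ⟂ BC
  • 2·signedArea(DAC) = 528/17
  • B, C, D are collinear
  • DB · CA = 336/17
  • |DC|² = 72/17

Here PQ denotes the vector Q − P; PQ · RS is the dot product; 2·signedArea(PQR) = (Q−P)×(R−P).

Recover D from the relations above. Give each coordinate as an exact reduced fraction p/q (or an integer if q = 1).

D = (33/17, -21/17)

1. D_x = 33/17  [B, C, D are collinear ∩ AD ⟂ BC]
2. D_y = -21/17  [B, C, D are collinear ∩ AD ⟂ BC]
   → D = (33/17, -21/17)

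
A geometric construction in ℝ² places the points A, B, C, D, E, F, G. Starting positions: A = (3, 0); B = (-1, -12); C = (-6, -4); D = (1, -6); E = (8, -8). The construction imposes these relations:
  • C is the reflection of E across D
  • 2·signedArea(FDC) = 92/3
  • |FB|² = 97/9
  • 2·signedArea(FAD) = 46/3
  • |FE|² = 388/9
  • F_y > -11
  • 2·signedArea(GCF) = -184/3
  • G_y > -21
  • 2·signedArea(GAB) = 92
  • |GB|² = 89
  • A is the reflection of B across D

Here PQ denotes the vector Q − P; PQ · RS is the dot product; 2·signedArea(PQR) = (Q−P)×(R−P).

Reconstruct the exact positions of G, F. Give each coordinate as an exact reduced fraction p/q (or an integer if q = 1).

F = (2, -32/3)
G = (4, -20)

1. F_x = 2  [2·signedArea(FAD) = 46/3 ∩ 2·signedArea(FDC) = 92/3]
2. F_y = -32/3  [2·signedArea(FAD) = 46/3 ∩ 2·signedArea(FDC) = 92/3]
   → F = (2, -32/3)
3. G_x = 4  [2·signedArea(GAB) = 92 ∩ 2·signedArea(GCF) = -184/3]
4. G_y = -20  [2·signedArea(GAB) = 92 ∩ 2·signedArea(GCF) = -184/3]
   → G = (4, -20)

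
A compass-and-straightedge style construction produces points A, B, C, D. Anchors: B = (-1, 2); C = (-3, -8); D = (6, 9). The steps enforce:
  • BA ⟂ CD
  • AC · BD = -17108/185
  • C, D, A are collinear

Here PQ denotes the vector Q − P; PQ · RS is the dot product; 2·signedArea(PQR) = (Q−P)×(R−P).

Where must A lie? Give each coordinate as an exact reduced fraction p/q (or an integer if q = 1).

A = (291/185, 118/185)

1. A_x = 291/185  [C, D, A are collinear ∩ BA ⟂ CD]
2. A_y = 118/185  [C, D, A are collinear ∩ BA ⟂ CD]
   → A = (291/185, 118/185)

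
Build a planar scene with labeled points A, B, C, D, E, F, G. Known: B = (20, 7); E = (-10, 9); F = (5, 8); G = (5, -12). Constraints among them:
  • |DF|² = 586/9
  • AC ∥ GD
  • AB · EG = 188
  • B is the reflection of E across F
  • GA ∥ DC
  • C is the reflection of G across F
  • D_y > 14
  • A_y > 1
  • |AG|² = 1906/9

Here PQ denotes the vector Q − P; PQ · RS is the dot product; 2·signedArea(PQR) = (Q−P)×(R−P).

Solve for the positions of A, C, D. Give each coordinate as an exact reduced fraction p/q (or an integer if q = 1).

A = (0, 5/3)
C = (5, 28)
D = (10, 43/3)

1. A_x = 0  [line -15·x + 21·y + -35 = 0 ∩ |AG|² = 1906/9]
2. A_y = 5/3  [line -15·x + 21·y + -35 = 0 ∩ |AG|² = 1906/9]
   → A = (0, 5/3)
3. C_x = 5  [C is the reflection of G across F]
4. C_y = 28  [C is the reflection of G across F]
   → C = (5, 28)
5. D_x = 10  [GA ∥ DC ∩ AC ∥ GD]
6. D_y = 43/3  [GA ∥ DC ∩ AC ∥ GD]
   → D = (10, 43/3)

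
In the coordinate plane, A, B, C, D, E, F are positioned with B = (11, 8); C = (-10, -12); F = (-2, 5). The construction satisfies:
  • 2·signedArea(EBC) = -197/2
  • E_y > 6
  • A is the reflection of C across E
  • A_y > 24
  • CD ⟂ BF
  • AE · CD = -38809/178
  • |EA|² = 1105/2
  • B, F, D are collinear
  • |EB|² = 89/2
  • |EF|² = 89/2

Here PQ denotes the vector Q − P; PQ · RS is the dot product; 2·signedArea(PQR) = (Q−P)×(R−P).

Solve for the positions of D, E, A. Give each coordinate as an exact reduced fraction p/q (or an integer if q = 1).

1. D_x = -2371/178  [B, F, D are collinear ∩ CD ⟂ BF]
2. D_y = 425/178  [B, F, D are collinear ∩ CD ⟂ BF]
   → D = (-2371/178, 425/178)
3. E_x = 9/2  [line 20·x + -21·y + 93/2 = 0 ∩ |EF|² = 89/2]
4. E_y = 13/2  [line 20·x + -21·y + 93/2 = 0 ∩ |EF|² = 89/2]
   → E = (9/2, 13/2)
5. A_x = 19  [A is the reflection of C across E]
6. A_y = 25  [A is the reflection of C across E]
   → A = (19, 25)

A = (19, 25)
D = (-2371/178, 425/178)
E = (9/2, 13/2)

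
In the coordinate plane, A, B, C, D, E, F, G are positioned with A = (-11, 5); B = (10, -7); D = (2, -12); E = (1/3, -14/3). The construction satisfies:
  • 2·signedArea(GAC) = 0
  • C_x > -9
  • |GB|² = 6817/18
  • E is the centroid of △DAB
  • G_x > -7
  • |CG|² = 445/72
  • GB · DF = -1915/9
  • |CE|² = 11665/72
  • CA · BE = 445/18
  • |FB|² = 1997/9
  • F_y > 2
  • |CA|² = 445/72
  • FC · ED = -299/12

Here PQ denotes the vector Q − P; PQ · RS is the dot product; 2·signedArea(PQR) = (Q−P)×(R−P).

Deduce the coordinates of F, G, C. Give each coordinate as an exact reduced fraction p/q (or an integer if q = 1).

1. C_x = -103/12  [line 29/3·x + -7/3·y + 1679/18 = 0 ∩ |CE|² = 11665/72]
2. C_y = 53/12  [line 29/3·x + -7/3·y + 1679/18 = 0 ∩ |CE|² = 11665/72]
   → C = (-103/12, 53/12)
3. G_x = -37/6  [line 7/12·x + 29/12·y + -17/3 = 0 ∩ |CG|² = 445/72]
4. G_y = 23/6  [line 7/12·x + 29/12·y + -17/3 = 0 ∩ |CG|² = 445/72]
   → G = (-37/6, 23/6)
5. F_x = -4/3  [FC · ED = -299/12 ∩ GB · DF = -1915/9]
6. F_y = 8/3  [FC · ED = -299/12 ∩ GB · DF = -1915/9]
   → F = (-4/3, 8/3)

C = (-103/12, 53/12)
F = (-4/3, 8/3)
G = (-37/6, 23/6)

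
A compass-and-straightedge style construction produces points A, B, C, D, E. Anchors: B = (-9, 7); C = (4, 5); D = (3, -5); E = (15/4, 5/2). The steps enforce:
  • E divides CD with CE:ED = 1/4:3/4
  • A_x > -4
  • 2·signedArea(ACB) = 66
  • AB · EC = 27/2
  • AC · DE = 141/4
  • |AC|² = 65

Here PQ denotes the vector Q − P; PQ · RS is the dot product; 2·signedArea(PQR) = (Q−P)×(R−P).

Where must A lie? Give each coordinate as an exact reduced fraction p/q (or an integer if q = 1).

A = (-3, 1)

1. A_x = -3  [AC · DE = 141/4 ∩ 2·signedArea(ACB) = 66]
2. A_y = 1  [AC · DE = 141/4 ∩ 2·signedArea(ACB) = 66]
   → A = (-3, 1)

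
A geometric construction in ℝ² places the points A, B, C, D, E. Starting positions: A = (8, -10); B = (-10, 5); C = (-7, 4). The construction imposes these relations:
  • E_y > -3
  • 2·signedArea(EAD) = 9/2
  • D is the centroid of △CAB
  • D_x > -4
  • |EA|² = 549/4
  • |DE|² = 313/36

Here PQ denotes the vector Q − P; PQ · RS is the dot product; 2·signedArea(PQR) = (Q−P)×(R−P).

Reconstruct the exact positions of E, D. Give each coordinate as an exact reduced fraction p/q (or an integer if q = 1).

1. D_x = -3  [D is the centroid of △CAB]
2. D_y = -1/3  [D is the centroid of △CAB]
   → D = (-3, -1/3)
3. E_x = -1  [line -29/3·x + -11·y + -223/6 = 0 ∩ |EA|² = 549/4]
4. E_y = -5/2  [line -29/3·x + -11·y + -223/6 = 0 ∩ |EA|² = 549/4]
   → E = (-1, -5/2)

D = (-3, -1/3)
E = (-1, -5/2)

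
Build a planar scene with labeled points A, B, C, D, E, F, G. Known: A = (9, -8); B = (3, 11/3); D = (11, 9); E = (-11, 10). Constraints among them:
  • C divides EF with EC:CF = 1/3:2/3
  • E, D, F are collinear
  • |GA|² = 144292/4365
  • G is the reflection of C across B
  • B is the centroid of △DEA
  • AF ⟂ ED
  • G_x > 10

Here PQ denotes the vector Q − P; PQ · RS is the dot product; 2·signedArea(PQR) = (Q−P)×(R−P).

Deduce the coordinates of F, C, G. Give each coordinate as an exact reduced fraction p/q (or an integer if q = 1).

C = (-5929/1455, 14092/1455)
F = (4741/485, 4392/485)
G = (14659/1455, -3422/1455)

1. F_x = 4741/485  [E, D, F are collinear ∩ AF ⟂ ED]
2. F_y = 4392/485  [E, D, F are collinear ∩ AF ⟂ ED]
   → F = (4741/485, 4392/485)
3. C_x = -5929/1455  [C divides EF with EC:CF = 1/3:2/3]
4. C_y = 14092/1455  [C divides EF with EC:CF = 1/3:2/3]
   → C = (-5929/1455, 14092/1455)
5. G_x = 14659/1455  [G is the reflection of C across B]
6. G_y = -3422/1455  [G is the reflection of C across B]
   → G = (14659/1455, -3422/1455)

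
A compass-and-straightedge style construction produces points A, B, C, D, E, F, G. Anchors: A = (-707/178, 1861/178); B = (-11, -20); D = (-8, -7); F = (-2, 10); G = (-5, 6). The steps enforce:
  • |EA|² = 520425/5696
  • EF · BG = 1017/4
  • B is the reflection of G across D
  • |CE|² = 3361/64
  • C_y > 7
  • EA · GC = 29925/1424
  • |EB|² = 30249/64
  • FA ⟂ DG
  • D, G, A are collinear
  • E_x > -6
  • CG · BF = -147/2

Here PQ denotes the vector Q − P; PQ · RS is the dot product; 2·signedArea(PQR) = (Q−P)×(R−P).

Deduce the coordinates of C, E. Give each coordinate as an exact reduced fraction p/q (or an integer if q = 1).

1. E_x = -43/8  [line -6·x + -26·y + -25/4 = 0 ∩ |EA|² = 520425/5696]
2. E_y = 1  [line -6·x + -26·y + -25/4 = 0 ∩ |EA|² = 520425/5696]
   → E = (-43/8, 1)
3. C_x = -7/2  [CG · BF = -147/2 ∩ EA · GC = 29925/1424]
4. C_y = 8  [CG · BF = -147/2 ∩ EA · GC = 29925/1424]
   → C = (-7/2, 8)

C = (-7/2, 8)
E = (-43/8, 1)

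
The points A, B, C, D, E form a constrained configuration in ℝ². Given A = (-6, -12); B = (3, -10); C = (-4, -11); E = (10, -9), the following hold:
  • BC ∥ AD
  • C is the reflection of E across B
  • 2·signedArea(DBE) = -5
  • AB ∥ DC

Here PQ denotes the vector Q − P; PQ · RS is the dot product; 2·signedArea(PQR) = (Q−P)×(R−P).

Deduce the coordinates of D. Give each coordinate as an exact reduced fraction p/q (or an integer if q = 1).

D = (-13, -13)

1. D_x = -13  [AB ∥ DC ∩ BC ∥ AD]
2. D_y = -13  [AB ∥ DC ∩ BC ∥ AD]
   → D = (-13, -13)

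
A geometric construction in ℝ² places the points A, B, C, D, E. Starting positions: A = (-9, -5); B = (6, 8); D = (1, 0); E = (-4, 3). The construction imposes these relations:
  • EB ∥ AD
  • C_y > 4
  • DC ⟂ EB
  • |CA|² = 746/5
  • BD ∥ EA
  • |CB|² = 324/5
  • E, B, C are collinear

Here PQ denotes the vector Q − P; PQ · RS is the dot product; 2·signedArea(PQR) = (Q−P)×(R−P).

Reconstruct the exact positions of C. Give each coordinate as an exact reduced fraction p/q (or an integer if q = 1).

C = (-6/5, 22/5)

1. C_x = -6/5  [E, B, C are collinear ∩ DC ⟂ EB]
2. C_y = 22/5  [E, B, C are collinear ∩ DC ⟂ EB]
   → C = (-6/5, 22/5)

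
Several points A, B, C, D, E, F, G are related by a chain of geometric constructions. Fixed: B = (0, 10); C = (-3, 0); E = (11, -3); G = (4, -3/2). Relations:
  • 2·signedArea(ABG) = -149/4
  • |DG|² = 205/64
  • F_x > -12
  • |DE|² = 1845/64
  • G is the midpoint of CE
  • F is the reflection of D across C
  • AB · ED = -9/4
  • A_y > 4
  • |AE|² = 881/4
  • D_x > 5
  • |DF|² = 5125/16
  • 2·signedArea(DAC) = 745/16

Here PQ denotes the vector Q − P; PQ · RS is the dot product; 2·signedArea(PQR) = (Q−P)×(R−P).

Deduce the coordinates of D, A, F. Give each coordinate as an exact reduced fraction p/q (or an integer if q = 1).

1. A_x = -3/2  [line 23/2·x + 4·y + -11/4 = 0 ∩ |AE|² = 881/4]
2. A_y = 5  [line 23/2·x + 4·y + -11/4 = 0 ∩ |AE|² = 881/4]
   → A = (-3/2, 5)
3. D_x = 23/4  [2·signedArea(DAC) = 745/16 ∩ AB · ED = -9/4]
4. D_y = -15/8  [2·signedArea(DAC) = 745/16 ∩ AB · ED = -9/4]
   → D = (23/4, -15/8)
5. F_x = -47/4  [F is the reflection of D across C]
6. F_y = 15/8  [F is the reflection of D across C]
   → F = (-47/4, 15/8)

A = (-3/2, 5)
D = (23/4, -15/8)
F = (-47/4, 15/8)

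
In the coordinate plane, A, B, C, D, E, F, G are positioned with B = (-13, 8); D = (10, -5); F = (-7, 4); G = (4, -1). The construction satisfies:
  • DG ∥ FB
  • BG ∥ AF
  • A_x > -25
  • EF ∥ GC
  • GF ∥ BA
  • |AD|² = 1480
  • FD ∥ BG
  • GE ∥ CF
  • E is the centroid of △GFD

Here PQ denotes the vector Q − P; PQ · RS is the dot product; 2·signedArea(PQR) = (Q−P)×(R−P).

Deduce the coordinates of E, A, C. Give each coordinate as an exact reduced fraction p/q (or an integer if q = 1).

A = (-24, 13)
C = (-16/3, 11/3)
E = (7/3, -2/3)

1. E_x = 7/3  [E is the centroid of △GFD]
2. E_y = -2/3  [E is the centroid of △GFD]
   → E = (7/3, -2/3)
3. A_x = -24  [BG ∥ AF ∩ GF ∥ BA]
4. A_y = 13  [BG ∥ AF ∩ GF ∥ BA]
   → A = (-24, 13)
5. C_x = -16/3  [GE ∥ CF ∩ EF ∥ GC]
6. C_y = 11/3  [GE ∥ CF ∩ EF ∥ GC]
   → C = (-16/3, 11/3)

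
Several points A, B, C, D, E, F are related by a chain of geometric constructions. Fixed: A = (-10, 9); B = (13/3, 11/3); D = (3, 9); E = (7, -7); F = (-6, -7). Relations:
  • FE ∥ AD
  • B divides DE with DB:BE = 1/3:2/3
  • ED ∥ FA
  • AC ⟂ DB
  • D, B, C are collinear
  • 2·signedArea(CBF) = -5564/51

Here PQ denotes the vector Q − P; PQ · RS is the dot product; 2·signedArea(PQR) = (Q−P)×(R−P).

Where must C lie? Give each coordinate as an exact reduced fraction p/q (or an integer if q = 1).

C = (38/17, 205/17)

1. C_x = 38/17  [D, B, C are collinear ∩ AC ⟂ DB]
2. C_y = 205/17  [D, B, C are collinear ∩ AC ⟂ DB]
   → C = (38/17, 205/17)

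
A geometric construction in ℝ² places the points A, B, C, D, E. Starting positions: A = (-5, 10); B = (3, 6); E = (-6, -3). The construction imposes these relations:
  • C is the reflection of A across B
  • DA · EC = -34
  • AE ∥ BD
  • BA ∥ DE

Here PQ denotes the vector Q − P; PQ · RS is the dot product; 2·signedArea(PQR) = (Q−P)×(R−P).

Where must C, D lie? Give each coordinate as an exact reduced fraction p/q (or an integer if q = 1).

C = (11, 2)
D = (2, -7)

1. C_x = 11  [C is the reflection of A across B]
2. C_y = 2  [C is the reflection of A across B]
   → C = (11, 2)
3. D_x = 2  [BA ∥ DE ∩ AE ∥ BD]
4. D_y = -7  [BA ∥ DE ∩ AE ∥ BD]
   → D = (2, -7)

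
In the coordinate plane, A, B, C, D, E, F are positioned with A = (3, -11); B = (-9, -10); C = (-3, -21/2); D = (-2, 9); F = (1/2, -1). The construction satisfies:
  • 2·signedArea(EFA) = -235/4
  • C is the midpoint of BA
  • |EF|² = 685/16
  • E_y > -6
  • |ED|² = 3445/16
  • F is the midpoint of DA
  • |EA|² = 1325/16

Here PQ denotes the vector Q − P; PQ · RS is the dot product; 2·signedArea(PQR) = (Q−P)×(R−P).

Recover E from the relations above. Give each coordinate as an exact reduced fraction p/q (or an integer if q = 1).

E = (-17/4, -11/2)

1. E_x = -17/4  [line 10·x + 5/2·y + 225/4 = 0 ∩ |EA|² = 1325/16]
2. E_y = -11/2  [line 10·x + 5/2·y + 225/4 = 0 ∩ |EA|² = 1325/16]
   → E = (-17/4, -11/2)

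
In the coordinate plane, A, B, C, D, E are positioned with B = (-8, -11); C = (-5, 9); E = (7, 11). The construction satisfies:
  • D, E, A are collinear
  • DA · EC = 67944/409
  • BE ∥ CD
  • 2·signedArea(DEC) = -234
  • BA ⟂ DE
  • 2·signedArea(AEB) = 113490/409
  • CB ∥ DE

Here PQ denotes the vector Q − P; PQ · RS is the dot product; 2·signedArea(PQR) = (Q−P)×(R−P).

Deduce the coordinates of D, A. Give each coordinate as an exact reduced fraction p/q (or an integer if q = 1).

1. D_x = 10  [CB ∥ DE ∩ BE ∥ CD]
2. D_y = 31  [CB ∥ DE ∩ BE ∥ CD]
   → D = (10, 31)
3. A_x = 1408/409  [D, E, A are collinear ∩ BA ⟂ DE]
4. A_y = -5201/409  [D, E, A are collinear ∩ BA ⟂ DE]
   → A = (1408/409, -5201/409)

A = (1408/409, -5201/409)
D = (10, 31)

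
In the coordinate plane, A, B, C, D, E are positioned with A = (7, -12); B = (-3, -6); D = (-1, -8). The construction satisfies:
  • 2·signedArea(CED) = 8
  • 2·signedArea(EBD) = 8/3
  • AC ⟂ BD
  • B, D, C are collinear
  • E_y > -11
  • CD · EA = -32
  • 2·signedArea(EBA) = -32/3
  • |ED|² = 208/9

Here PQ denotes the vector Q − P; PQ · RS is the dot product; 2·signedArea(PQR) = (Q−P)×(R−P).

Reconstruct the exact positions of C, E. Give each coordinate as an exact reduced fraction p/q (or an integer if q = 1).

C = (5, -14)
E = (3, -32/3)

1. C_x = 5  [B, D, C are collinear ∩ AC ⟂ BD]
2. C_y = -14  [B, D, C are collinear ∩ AC ⟂ BD]
   → C = (5, -14)
3. E_x = 3  [2·signedArea(EBA) = -32/3 ∩ CD · EA = -32]
4. E_y = -32/3  [2·signedArea(EBA) = -32/3 ∩ CD · EA = -32]
   → E = (3, -32/3)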